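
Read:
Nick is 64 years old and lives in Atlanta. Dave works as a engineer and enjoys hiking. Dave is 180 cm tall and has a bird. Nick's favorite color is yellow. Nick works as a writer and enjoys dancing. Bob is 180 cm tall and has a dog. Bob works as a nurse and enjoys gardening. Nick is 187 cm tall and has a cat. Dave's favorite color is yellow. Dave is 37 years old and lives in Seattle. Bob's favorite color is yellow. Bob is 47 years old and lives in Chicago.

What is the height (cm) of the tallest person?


Tallest: Nick at 187 cm

187


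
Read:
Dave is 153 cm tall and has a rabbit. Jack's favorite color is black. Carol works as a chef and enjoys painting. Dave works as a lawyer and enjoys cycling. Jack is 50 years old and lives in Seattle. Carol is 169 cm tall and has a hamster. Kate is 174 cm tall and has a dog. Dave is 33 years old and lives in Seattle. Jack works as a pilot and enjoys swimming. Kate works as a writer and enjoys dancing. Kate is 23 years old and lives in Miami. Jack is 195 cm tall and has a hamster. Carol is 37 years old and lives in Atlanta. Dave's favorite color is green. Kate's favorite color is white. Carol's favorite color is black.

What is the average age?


Sum=143, n=4, avg=35.75

35.75


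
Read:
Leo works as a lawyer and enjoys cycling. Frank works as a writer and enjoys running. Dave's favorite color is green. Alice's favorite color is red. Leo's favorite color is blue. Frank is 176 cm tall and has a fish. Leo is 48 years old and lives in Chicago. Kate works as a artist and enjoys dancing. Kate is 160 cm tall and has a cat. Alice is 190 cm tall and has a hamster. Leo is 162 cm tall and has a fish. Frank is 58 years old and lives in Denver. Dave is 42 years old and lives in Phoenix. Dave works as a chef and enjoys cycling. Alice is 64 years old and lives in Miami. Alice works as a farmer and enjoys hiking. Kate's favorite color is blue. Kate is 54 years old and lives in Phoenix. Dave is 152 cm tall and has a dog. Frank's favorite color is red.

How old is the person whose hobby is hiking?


Person with hobby=hiking is Alice, age 64

64


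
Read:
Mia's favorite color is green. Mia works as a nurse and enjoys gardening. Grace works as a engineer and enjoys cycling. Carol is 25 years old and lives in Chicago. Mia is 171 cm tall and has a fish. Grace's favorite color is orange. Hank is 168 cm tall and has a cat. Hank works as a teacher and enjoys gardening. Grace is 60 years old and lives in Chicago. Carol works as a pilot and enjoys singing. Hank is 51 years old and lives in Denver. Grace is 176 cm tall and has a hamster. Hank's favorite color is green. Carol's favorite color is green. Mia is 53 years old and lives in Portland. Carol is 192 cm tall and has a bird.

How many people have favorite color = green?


Count: 3

3


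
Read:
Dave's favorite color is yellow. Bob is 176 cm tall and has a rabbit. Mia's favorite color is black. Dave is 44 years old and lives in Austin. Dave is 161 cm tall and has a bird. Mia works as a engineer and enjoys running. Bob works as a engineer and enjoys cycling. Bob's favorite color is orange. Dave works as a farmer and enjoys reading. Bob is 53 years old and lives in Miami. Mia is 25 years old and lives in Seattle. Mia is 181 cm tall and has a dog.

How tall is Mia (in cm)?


Mia is 181 cm tall

181


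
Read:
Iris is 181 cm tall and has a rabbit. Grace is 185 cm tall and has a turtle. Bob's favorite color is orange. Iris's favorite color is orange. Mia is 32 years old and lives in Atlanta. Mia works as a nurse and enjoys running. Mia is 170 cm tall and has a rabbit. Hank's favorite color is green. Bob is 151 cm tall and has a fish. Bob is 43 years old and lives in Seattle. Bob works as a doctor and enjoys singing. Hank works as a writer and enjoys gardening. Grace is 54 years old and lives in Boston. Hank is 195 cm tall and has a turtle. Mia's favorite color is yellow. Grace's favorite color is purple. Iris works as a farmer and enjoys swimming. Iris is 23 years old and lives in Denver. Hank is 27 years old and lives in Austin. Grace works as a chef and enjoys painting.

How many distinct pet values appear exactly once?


Unique pet values: 1

1


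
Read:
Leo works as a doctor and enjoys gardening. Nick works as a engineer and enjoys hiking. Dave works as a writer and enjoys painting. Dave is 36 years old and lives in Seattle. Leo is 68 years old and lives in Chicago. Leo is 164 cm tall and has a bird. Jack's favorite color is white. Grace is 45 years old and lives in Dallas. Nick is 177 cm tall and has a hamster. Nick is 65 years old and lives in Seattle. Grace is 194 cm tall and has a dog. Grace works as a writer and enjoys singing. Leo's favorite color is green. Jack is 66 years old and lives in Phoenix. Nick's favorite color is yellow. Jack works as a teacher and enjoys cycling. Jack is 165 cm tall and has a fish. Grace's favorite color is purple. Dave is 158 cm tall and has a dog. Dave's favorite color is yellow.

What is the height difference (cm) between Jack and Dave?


|165 - 158| = 7

7


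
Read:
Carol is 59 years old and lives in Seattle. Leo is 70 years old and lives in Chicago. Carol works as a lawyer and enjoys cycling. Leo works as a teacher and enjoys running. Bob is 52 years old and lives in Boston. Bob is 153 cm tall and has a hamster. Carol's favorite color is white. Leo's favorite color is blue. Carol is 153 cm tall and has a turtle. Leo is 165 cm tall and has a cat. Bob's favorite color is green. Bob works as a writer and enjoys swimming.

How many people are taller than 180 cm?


Taller than 180: 0

0


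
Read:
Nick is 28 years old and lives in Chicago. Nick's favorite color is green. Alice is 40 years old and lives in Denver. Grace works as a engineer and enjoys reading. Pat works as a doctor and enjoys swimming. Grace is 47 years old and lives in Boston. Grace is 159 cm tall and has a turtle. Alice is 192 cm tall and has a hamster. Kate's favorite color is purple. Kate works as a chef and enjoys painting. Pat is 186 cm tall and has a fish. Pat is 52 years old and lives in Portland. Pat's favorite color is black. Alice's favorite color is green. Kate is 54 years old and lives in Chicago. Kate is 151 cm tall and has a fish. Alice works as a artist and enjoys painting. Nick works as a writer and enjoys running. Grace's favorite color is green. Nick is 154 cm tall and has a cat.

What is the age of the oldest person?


Oldest: Kate at 54

54


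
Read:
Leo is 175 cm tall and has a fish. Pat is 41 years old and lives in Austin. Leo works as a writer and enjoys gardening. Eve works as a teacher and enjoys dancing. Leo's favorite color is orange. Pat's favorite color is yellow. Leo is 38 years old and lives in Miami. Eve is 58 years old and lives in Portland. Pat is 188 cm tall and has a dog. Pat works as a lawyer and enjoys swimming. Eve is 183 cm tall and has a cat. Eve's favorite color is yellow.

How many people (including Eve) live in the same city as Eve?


Eve lives in Portland. Count = 1

1


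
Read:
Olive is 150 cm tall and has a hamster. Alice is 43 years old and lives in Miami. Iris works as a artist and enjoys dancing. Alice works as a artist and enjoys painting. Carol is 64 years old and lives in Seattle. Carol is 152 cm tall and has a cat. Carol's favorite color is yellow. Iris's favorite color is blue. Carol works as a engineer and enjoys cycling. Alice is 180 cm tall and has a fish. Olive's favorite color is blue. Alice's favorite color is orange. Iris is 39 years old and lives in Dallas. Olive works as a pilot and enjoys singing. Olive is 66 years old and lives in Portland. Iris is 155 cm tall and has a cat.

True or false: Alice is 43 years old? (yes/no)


Alice is actually 43. yes

yes


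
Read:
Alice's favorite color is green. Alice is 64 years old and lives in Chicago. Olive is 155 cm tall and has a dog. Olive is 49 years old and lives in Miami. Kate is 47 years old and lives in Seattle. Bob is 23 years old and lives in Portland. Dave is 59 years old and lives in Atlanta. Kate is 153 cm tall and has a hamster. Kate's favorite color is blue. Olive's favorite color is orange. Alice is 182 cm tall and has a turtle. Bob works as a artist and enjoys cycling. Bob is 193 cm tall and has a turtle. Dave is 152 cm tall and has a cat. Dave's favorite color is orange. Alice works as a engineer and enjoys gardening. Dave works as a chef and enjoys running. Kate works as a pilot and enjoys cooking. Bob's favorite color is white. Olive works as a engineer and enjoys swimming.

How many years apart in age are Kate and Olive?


47 vs 49, diff = 2

2


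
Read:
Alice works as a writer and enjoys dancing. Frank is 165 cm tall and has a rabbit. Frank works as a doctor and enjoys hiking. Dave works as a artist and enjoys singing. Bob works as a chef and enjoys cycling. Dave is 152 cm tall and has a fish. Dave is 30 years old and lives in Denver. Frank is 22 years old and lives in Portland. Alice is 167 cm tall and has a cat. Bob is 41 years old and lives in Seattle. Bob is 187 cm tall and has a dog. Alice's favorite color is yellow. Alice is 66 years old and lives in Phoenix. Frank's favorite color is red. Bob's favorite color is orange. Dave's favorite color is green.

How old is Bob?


Bob is 41 years old

41


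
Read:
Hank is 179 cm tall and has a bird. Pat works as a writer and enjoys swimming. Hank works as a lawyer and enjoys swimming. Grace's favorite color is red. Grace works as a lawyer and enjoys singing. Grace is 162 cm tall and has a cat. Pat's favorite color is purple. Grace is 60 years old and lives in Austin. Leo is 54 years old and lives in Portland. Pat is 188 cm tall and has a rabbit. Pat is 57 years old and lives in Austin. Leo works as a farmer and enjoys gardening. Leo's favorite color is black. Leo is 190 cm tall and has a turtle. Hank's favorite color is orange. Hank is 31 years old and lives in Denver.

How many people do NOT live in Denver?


Not in Denver: 3

3


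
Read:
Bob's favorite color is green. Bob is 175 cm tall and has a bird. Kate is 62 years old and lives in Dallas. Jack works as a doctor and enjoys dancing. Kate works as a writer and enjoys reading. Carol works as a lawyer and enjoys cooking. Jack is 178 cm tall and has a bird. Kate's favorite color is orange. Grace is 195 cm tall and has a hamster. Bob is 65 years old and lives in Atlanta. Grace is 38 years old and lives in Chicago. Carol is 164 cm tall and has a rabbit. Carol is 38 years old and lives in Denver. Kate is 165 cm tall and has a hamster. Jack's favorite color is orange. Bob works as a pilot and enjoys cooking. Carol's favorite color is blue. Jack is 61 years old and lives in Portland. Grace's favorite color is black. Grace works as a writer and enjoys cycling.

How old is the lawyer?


The lawyer is Carol, age 38

38


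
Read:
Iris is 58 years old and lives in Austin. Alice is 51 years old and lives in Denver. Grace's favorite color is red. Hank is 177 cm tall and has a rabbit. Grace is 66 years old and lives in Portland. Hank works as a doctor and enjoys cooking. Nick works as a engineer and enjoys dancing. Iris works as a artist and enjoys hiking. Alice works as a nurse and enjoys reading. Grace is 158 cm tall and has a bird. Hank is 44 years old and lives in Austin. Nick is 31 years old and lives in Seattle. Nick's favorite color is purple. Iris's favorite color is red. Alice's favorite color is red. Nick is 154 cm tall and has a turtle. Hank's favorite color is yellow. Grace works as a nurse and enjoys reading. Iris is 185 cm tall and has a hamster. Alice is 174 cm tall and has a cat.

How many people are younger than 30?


Filter: 0

0


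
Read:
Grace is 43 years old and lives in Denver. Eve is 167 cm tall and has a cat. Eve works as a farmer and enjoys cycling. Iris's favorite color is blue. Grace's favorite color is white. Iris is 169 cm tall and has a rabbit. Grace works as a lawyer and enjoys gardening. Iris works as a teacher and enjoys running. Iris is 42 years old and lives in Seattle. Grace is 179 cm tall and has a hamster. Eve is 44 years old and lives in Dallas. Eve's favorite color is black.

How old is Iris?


Iris is 42 years old

42


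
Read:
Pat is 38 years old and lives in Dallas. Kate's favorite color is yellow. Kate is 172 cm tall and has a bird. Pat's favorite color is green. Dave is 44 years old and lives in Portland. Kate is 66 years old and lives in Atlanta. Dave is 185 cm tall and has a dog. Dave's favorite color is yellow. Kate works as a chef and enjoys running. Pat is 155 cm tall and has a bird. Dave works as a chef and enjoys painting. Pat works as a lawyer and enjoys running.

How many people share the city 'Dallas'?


Count: 1

1


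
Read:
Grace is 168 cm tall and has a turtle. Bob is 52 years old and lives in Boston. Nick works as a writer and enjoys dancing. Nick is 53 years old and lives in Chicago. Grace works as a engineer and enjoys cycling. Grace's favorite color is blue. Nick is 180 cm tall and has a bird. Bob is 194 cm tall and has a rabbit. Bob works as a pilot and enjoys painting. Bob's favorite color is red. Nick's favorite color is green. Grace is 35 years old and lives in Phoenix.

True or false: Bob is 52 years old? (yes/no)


Bob is actually 52. yes

yes


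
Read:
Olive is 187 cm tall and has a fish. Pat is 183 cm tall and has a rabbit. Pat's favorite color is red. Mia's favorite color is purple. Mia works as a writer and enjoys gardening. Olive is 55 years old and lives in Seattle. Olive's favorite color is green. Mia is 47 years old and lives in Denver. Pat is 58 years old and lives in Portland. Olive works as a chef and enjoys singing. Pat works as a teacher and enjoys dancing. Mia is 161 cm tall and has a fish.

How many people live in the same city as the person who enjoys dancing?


Person with hobby dancing is Pat, city Portland. Count = 1

1


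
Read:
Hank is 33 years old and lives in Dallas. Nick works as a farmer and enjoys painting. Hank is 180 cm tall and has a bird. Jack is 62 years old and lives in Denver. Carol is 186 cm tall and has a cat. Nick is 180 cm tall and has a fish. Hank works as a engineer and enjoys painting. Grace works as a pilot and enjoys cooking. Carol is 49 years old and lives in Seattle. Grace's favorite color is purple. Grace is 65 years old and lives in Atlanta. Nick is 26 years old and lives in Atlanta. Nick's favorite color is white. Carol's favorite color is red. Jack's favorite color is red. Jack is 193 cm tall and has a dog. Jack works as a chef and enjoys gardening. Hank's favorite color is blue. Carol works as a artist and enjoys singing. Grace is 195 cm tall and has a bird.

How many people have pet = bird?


Count: 2

2


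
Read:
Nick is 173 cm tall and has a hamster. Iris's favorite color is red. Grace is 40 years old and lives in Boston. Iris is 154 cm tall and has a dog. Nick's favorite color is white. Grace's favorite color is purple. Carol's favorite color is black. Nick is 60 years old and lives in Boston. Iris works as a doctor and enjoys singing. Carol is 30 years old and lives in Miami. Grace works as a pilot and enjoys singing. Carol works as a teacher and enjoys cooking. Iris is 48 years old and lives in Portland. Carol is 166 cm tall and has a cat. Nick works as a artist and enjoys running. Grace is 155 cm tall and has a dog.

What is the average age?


Sum=178, n=4, avg=44.5

44.5


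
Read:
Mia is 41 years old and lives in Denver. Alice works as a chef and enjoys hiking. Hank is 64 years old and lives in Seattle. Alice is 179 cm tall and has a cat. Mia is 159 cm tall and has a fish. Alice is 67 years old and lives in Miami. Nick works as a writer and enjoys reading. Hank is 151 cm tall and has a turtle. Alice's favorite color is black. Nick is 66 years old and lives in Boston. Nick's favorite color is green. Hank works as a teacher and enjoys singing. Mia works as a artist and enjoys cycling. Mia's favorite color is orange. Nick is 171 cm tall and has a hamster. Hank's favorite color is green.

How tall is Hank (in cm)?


Hank is 151 cm tall

151


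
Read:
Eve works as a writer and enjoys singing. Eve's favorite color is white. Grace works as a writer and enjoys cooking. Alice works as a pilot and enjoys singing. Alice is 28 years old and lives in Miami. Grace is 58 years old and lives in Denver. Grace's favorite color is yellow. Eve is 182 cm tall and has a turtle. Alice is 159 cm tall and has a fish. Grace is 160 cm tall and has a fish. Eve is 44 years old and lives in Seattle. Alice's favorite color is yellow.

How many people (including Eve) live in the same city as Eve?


Eve lives in Seattle. Count = 1

1


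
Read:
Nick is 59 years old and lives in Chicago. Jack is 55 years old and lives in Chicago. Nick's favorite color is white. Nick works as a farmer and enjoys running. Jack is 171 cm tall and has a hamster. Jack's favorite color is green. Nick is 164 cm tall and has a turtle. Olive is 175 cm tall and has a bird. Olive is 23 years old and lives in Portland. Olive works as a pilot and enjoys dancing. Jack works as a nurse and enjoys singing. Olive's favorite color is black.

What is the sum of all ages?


55+23+59 = 137

137


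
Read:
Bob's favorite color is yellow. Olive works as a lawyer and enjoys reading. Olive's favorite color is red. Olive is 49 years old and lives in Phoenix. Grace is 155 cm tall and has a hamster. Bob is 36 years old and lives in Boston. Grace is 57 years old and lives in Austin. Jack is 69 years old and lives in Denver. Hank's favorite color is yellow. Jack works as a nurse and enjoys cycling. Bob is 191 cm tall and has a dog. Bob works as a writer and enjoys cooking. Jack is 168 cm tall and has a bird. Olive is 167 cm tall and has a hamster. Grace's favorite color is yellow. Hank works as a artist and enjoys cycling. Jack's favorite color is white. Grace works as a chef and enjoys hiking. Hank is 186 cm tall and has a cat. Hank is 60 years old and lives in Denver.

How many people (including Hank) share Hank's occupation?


Hank is a artist. Count = 1

1


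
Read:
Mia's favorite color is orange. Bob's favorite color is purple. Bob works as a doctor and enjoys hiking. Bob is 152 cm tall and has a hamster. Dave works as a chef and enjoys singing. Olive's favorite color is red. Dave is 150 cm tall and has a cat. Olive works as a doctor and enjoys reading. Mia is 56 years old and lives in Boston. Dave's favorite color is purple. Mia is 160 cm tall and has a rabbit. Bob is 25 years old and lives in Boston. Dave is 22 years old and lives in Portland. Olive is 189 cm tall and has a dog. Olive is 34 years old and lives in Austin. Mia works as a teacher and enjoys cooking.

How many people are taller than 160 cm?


Taller than 160: 1

1


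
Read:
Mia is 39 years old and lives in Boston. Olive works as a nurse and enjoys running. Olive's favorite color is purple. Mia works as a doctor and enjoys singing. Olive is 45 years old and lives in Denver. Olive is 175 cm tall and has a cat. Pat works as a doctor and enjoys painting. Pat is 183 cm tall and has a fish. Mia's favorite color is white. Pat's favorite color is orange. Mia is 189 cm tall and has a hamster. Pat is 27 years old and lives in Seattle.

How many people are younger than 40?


Filter: 2

2


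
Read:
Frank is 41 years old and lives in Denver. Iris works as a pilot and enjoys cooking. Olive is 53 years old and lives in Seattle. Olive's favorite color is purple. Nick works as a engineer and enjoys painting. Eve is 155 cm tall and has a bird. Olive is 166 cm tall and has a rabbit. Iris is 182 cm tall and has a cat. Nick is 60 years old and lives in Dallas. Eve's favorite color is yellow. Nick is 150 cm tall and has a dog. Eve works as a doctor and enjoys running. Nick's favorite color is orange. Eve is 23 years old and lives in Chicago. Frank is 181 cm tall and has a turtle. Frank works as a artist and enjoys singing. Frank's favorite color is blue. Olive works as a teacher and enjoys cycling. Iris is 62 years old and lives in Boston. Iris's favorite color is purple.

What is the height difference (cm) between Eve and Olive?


|155 - 166| = 11

11


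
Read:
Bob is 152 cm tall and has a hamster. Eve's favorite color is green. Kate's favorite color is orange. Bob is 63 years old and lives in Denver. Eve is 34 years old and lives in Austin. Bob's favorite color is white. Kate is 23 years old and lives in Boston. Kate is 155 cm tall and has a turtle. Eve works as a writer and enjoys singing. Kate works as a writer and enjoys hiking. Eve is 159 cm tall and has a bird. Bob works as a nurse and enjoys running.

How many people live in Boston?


Count in Boston: 1

1


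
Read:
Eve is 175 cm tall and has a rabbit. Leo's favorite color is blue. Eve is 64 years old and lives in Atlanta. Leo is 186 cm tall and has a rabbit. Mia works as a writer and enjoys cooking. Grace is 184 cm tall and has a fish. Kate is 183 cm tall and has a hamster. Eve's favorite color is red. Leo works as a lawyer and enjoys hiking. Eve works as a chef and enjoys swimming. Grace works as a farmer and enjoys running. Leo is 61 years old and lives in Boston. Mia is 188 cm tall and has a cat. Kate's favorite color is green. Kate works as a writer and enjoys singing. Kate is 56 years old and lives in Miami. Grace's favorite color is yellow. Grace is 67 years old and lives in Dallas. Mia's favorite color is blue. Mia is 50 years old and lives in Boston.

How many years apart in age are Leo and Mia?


61 vs 50, diff = 11

11


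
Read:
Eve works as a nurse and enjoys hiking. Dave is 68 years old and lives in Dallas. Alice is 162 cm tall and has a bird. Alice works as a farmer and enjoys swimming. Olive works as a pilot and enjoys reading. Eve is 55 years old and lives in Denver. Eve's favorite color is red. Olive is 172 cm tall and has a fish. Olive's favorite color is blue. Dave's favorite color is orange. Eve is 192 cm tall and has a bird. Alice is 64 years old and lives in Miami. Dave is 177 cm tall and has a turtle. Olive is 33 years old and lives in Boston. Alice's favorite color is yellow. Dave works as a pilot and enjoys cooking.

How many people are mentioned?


People: Olive, Eve, Dave, Alice. Count = 4

4


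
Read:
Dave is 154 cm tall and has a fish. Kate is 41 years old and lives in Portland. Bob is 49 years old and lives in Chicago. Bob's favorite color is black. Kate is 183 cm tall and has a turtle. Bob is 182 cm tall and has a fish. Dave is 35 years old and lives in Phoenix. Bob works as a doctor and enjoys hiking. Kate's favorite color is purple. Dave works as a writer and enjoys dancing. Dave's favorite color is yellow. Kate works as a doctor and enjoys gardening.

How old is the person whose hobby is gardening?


Person with hobby=gardening is Kate, age 41

41


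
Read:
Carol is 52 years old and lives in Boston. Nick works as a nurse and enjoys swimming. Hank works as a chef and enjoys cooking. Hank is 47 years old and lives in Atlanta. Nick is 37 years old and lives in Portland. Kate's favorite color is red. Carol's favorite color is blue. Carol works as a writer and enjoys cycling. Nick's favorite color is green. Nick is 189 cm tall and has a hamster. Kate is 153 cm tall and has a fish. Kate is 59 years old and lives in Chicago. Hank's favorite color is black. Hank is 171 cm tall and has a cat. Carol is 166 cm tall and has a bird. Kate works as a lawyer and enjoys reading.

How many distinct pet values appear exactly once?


Unique pet values: 4

4


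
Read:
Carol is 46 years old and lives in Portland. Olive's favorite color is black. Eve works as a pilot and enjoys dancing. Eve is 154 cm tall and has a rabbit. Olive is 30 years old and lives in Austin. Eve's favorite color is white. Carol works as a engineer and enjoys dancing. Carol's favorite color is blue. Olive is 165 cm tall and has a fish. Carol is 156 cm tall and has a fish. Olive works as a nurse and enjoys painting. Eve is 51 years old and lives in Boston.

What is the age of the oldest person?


Oldest: Eve at 51

51


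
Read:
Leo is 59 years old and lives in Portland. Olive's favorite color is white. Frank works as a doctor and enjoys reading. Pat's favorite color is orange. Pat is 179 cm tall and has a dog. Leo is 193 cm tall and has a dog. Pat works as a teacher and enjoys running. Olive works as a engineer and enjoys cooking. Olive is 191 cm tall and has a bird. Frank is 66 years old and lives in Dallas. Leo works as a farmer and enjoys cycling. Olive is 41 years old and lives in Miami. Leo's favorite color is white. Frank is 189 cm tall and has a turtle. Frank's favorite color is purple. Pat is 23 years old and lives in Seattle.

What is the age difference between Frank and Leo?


|66 - 59| = 7

7


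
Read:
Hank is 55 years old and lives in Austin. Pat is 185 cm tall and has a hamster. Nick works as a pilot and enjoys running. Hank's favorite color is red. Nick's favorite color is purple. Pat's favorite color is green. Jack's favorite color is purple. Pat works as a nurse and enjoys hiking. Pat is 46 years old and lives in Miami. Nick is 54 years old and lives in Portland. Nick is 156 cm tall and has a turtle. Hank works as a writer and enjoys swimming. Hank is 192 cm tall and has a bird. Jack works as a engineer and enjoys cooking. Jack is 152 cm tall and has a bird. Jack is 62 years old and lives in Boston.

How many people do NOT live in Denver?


Not in Denver: 4

4


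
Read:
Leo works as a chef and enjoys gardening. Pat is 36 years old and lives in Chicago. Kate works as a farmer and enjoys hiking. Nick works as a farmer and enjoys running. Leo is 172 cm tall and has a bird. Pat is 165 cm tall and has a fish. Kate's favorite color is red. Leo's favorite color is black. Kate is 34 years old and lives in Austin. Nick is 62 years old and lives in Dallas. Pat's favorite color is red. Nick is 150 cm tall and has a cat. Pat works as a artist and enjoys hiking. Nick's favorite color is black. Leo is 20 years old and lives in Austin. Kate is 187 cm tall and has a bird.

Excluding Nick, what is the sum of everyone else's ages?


Sum (excluding Nick): 90

90


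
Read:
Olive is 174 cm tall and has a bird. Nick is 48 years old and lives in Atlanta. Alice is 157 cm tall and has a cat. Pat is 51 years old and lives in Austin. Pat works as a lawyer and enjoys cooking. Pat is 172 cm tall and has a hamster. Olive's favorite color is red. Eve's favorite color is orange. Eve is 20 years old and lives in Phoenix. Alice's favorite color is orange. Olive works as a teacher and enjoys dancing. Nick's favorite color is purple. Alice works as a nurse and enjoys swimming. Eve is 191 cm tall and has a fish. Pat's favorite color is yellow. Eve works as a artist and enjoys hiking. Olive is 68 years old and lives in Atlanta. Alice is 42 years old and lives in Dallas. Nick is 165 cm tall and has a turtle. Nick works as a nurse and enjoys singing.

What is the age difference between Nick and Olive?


|48 - 68| = 20

20


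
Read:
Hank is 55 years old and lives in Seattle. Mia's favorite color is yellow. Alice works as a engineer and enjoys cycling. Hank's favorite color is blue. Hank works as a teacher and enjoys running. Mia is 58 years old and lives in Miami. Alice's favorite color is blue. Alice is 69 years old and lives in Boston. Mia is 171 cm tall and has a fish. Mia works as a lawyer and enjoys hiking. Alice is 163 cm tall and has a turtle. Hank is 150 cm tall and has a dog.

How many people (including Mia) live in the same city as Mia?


Mia lives in Miami. Count = 1

1


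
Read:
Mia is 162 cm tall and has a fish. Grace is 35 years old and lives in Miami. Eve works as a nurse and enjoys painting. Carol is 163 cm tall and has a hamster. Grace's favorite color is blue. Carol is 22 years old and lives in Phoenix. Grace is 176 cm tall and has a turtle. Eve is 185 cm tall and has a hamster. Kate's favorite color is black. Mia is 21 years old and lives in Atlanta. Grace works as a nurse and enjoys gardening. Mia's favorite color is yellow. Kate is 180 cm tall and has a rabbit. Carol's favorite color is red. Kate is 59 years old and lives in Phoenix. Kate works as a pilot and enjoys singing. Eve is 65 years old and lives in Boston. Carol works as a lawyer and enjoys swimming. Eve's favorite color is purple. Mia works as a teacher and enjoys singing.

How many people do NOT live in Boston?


Not in Boston: 4

4


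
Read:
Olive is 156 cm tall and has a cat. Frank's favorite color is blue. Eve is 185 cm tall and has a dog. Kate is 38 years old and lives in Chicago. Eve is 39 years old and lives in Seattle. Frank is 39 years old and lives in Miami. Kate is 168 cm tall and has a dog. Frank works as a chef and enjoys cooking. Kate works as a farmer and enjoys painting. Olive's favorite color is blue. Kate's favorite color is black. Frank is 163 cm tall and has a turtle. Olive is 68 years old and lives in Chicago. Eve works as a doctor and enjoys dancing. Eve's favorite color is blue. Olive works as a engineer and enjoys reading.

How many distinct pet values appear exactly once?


Unique pet values: 2

2


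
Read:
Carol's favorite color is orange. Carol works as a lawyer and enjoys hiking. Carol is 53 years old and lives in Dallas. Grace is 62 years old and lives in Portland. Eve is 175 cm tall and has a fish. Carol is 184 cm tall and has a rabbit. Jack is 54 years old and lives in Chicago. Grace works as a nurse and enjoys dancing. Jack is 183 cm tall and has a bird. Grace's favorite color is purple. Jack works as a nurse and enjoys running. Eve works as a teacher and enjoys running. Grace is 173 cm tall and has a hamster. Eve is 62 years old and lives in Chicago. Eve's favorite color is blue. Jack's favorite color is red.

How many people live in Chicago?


Count in Chicago: 2

2


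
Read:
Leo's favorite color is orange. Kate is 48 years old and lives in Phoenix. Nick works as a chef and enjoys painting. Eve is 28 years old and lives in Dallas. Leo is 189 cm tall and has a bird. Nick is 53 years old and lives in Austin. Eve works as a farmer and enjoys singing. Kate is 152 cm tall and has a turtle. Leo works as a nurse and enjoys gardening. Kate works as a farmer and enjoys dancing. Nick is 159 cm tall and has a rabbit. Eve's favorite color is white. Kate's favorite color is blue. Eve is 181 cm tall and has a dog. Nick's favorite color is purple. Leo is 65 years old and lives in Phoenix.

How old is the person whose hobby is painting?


Person with hobby=painting is Nick, age 53

53


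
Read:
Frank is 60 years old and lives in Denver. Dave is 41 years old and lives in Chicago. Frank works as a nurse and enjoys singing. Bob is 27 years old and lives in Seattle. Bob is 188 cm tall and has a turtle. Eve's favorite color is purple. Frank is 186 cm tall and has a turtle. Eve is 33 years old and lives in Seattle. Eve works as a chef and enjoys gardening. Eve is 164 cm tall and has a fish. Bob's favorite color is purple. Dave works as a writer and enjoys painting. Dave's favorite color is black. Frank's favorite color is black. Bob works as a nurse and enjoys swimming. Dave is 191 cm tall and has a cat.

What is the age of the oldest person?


Oldest: Frank at 60

60


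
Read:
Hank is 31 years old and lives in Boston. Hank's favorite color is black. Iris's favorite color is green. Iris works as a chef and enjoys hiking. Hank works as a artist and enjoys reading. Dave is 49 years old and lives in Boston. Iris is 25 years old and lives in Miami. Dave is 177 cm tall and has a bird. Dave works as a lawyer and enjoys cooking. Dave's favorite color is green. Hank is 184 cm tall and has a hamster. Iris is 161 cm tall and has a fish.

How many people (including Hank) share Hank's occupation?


Hank is a artist. Count = 1

1


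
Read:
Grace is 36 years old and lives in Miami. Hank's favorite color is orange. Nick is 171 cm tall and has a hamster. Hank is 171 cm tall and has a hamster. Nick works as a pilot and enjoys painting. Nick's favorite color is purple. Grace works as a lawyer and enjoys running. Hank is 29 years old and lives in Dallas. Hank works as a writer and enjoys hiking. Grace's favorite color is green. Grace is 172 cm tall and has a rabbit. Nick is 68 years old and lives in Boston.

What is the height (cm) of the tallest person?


Tallest: Grace at 172 cm

172


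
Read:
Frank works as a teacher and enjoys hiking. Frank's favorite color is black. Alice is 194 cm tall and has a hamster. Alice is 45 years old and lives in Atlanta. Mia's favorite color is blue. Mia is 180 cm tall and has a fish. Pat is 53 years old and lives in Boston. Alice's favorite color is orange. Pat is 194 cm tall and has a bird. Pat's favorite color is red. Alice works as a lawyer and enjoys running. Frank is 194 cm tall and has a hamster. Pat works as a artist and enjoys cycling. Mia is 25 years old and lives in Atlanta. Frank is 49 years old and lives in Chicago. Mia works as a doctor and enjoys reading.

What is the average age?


Sum=172, n=4, avg=43

43


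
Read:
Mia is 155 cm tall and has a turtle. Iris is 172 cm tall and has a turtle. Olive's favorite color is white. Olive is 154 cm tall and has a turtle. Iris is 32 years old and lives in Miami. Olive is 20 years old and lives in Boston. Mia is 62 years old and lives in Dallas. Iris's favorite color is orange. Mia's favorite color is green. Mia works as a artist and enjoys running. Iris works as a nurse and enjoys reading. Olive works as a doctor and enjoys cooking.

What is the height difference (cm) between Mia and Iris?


|155 - 172| = 17

17


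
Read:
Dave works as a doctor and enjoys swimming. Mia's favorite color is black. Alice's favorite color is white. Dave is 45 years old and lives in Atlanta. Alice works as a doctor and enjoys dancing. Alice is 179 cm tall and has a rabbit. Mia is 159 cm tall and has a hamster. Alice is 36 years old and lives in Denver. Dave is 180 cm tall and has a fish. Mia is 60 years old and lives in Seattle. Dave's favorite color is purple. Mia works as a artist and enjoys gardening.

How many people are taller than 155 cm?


Taller than 155: 3

3


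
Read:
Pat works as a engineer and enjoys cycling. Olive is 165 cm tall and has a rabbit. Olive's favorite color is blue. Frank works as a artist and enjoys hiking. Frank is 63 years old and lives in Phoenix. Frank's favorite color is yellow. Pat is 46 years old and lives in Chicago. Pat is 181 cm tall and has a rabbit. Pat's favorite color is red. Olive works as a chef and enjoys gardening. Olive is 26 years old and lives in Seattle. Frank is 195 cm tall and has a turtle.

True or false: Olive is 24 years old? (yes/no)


Olive is actually 26. no

no


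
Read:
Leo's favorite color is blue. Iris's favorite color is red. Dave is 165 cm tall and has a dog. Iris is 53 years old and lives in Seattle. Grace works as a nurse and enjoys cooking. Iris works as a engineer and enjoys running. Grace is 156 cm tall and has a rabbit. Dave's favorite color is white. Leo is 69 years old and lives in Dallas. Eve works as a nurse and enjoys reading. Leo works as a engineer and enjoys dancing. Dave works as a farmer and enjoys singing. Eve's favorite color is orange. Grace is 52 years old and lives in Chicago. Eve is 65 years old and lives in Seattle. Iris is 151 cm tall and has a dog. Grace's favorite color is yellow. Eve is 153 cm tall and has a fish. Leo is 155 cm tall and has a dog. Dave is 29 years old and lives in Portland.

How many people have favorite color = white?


Count: 1

1


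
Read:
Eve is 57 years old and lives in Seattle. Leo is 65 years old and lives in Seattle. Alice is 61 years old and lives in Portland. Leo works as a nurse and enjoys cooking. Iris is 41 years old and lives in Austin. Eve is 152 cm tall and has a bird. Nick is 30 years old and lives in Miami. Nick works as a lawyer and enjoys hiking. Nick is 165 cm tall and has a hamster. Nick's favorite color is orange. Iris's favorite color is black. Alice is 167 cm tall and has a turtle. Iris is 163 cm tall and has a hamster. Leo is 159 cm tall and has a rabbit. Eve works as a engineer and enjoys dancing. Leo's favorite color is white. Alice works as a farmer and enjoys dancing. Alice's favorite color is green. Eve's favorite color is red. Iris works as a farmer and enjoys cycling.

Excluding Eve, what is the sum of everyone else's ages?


Sum (excluding Eve): 197

197


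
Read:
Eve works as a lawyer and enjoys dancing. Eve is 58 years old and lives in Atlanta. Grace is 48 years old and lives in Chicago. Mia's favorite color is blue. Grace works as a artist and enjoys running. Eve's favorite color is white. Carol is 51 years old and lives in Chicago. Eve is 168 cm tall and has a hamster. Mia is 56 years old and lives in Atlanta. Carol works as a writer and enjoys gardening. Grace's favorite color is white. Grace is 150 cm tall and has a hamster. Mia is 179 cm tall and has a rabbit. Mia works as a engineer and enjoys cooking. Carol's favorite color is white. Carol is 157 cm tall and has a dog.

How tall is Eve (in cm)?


Eve is 168 cm tall

168


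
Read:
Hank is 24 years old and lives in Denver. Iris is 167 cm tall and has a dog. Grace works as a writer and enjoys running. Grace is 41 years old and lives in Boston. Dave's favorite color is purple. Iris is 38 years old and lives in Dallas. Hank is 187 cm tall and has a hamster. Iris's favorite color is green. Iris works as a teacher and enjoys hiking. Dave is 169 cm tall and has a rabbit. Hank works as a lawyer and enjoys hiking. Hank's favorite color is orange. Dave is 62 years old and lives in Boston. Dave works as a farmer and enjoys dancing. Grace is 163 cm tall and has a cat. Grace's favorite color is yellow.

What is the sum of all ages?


38+41+24+62 = 165

165


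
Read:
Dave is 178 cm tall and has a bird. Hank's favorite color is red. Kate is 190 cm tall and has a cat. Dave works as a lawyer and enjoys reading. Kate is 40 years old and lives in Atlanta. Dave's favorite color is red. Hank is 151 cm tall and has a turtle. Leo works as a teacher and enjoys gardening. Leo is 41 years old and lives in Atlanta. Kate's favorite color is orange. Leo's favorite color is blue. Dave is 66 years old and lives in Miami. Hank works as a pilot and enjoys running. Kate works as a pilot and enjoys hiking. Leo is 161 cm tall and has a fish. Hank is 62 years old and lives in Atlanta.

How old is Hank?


Hank is 62 years old

62


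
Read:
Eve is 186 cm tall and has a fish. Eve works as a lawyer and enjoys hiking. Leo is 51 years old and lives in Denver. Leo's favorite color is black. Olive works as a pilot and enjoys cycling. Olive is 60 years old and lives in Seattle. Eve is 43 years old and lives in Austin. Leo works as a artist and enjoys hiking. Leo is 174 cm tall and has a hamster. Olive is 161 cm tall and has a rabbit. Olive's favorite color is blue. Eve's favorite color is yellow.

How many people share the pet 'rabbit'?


Count: 1

1


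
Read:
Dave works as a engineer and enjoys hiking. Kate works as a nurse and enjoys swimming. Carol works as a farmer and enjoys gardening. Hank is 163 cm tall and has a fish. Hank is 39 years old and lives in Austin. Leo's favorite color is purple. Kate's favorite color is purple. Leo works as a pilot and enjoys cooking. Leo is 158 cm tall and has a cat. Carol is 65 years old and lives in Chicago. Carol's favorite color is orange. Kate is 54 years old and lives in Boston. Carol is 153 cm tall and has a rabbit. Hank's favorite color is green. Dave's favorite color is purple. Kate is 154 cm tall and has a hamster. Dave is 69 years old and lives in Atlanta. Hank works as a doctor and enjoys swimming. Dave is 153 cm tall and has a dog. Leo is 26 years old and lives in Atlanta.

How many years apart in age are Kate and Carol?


54 vs 65, diff = 11

11


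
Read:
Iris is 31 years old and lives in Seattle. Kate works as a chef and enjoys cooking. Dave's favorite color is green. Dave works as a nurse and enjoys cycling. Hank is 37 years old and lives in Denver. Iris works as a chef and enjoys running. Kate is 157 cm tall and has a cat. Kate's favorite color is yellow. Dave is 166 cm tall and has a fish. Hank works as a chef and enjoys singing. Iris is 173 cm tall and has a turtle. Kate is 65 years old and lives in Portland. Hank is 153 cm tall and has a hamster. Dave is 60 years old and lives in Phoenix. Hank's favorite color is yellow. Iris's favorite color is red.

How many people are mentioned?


People: Hank, Kate, Dave, Iris. Count = 4

4
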